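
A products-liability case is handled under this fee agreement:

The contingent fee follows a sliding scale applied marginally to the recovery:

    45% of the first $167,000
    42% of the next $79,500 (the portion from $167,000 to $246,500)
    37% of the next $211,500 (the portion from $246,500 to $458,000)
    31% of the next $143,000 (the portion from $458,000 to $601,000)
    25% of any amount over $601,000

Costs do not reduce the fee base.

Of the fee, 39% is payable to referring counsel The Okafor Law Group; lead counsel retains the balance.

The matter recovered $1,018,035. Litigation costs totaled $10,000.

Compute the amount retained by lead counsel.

Fee base is the gross recovery, $1,018,035; costs are reimbursed separately.
First $167,000 at 45% = $75,150.00
Next $79,500 at 42% = $33,390.00
Next $211,500 at 37% = $78,255.00
Next $143,000 at 31% = $44,330.00
Remaining $417,035 at 25% = $104,258.75
Fee: $75,150.00 + $33,390.00 + $78,255.00 + $44,330.00 + $104,258.75 = $335,383.75
Referral share: 39% of $335,383.75 = $130,799.66; lead counsel retains $335,383.75 − $130,799.66 = $204,584.09.

$204,584.09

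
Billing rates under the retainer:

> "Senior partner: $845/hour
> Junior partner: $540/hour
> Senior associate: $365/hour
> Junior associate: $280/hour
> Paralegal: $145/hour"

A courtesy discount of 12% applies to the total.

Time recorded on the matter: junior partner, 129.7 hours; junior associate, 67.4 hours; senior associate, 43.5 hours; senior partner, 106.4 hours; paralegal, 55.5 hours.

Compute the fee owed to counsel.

Senior partner: 106.4 × $845 = $89,908.00
Junior partner: 129.7 × $540 = $70,038.00
Senior associate: 43.5 × $365 = $15,877.50
Junior associate: 67.4 × $280 = $18,872.00
Paralegal: 55.5 × $145 = $8,047.50
Subtotal: $202,743.00
Less 12% discount: −$24,329.16
Total: $202,743.00 − $24,329.16 = $178,413.84

$178,413.84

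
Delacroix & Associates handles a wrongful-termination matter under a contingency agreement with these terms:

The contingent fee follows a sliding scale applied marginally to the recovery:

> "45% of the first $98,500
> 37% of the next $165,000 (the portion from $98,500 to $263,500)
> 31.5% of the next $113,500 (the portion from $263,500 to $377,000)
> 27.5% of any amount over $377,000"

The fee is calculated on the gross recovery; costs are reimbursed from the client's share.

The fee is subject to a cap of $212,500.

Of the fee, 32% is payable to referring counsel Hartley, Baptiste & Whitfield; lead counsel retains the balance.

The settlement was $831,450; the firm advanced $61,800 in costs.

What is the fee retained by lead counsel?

Fee base is the gross recovery, $831,450; costs are reimbursed separately.
First $98,500 at 45% = $44,325.00
Next $165,000 at 37% = $61,050.00
Next $113,500 at 31.5% = $35,752.50
Remaining $454,450 at 27.5% = $124,973.75
Fee: $44,325.00 + $61,050.00 + $35,752.50 + $124,973.75 = $266,101.25
$266,101.25 exceeds the $212,500 cap, so the fee is capped at $212,500.00.
Referral share: 32% of $212,500.00 = $68,000.00; lead counsel retains $212,500.00 − $68,000.00 = $144,500.00.

$144,500.00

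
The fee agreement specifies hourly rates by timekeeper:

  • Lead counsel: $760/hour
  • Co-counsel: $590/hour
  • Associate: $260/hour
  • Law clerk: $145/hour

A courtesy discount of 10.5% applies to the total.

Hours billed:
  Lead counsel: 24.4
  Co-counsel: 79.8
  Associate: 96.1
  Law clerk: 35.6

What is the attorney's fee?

Lead counsel: 24.4 × $760 = $18,544.00
Co-counsel: 79.8 × $590 = $47,082.00
Associate: 96.1 × $260 = $24,986.00
Law clerk: 35.6 × $145 = $5,162.00
Subtotal: $95,774.00
Less 10.5% discount: −$10,056.27
Total: $95,774.00 − $10,056.27 = $85,717.73

$85,717.73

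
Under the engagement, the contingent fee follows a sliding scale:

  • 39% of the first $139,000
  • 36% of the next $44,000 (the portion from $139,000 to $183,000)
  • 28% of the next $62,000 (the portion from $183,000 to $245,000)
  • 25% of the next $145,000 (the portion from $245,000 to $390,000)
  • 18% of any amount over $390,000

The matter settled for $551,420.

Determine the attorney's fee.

$152,715.60

First $139,000 at 39% = $54,210.00
Next $44,000 at 36% = $15,840.00
Next $62,000 at 28% = $17,360.00
Next $145,000 at 25% = $36,250.00
Remaining $161,420 at 18% = $29,055.60
Fee: $54,210.00 + $15,840.00 + $17,360.00 + $36,250.00 + $29,055.60 = $152,715.60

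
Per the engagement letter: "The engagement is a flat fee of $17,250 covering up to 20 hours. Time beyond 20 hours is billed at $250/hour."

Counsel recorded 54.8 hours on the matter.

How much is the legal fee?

Flat fee: $17,250.00
Excess hours: 54.8 − 20 = 34.8
Overrun: 34.8 × $250 = $8,700.00
Total: $17,250.00 + $8,700.00 = $25,950.00

$25,950.00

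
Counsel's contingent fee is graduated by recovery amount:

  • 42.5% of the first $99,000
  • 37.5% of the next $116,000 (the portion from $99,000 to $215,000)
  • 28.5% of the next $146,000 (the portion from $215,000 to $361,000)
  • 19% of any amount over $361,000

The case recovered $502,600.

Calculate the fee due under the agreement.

$154,089.00

First $99,000 at 42.5% = $42,075.00
Next $116,000 at 37.5% = $43,500.00
Next $146,000 at 28.5% = $41,610.00
Remaining $141,600 at 19% = $26,904.00
Fee: $42,075.00 + $43,500.00 + $41,610.00 + $26,904.00 = $154,089.00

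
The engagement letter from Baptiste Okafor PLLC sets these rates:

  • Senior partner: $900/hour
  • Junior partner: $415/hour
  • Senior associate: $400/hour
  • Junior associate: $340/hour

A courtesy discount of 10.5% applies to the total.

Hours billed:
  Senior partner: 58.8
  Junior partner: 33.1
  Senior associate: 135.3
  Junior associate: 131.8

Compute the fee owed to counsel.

$148,201.71

Senior partner: 58.8 × $900 = $52,920.00
Junior partner: 33.1 × $415 = $13,736.50
Senior associate: 135.3 × $400 = $54,120.00
Junior associate: 131.8 × $340 = $44,812.00
Subtotal: $165,588.50
Less 10.5% discount: −$17,386.79
Total: $165,588.50 − $17,386.79 = $148,201.71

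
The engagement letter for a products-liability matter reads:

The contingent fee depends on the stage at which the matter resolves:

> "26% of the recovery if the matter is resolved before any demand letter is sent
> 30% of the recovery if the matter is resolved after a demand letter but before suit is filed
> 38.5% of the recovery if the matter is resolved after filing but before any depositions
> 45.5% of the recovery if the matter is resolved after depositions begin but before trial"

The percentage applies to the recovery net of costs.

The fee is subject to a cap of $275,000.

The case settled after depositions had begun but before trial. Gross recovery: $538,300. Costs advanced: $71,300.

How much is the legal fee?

$212,485.00

Fee base (net of costs): $538,300 − $71,300 = $467,000
The matter settled after depositions had begun but before trial, so the 45.5% rate applies.
$467,000 × 45.5% = $212,485.00
$212,485.00 is under the $275,000 cap.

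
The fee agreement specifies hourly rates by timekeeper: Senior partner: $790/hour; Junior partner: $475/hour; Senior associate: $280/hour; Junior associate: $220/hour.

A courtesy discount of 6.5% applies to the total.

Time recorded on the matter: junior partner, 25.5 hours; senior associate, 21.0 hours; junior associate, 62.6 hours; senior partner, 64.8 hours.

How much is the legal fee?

Senior partner: 64.8 × $790 = $51,192.00
Junior partner: 25.5 × $475 = $12,112.50
Senior associate: 21.0 × $280 = $5,880.00
Junior associate: 62.6 × $220 = $13,772.00
Subtotal: $82,956.50
Less 6.5% discount: −$5,392.17
Total: $82,956.50 − $5,392.17 = $77,564.33

$77,564.33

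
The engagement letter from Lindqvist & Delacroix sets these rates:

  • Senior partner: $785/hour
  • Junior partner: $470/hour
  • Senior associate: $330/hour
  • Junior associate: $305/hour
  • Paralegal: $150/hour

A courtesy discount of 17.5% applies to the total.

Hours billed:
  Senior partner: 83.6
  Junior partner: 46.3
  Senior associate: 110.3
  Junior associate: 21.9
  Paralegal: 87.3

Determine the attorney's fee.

Senior partner: 83.6 × $785 = $65,626.00
Junior partner: 46.3 × $470 = $21,761.00
Senior associate: 110.3 × $330 = $36,399.00
Junior associate: 21.9 × $305 = $6,679.50
Paralegal: 87.3 × $150 = $13,095.00
Subtotal: $143,560.50
Less 17.5% discount: −$25,123.09
Total: $143,560.50 − $25,123.09 = $118,437.41

$118,437.41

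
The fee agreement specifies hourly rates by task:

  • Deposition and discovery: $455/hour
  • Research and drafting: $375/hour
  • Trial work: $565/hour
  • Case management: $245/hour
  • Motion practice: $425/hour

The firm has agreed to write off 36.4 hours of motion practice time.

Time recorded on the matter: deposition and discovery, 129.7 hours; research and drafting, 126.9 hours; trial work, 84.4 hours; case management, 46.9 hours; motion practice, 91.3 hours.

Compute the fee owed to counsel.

Deposition and discovery: 129.7 × $455 = $59,013.50
Research and drafting: 126.9 × $375 = $47,587.50
Trial work: 84.4 × $565 = $47,686.00
Case management: 46.9 × $245 = $11,490.50
Motion practice: 91.3 × $425 = $38,802.50
Subtotal: $204,580.00
Write-off: 36.4 × $425 = $15,470.00
Total: $204,580.00 − $15,470.00 = $189,110.00

$189,110.00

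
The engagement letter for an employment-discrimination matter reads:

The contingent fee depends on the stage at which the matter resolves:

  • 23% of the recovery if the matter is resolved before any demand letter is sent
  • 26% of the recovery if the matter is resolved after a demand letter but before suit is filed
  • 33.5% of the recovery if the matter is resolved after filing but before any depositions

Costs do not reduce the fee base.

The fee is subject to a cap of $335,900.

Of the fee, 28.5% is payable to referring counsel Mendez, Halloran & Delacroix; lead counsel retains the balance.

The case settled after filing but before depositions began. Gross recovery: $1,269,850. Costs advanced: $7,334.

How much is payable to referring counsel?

$95,731.50

Fee base is the gross recovery, $1,269,850; costs are reimbursed separately.
The matter settled after filing but before depositions began, so the 33.5% rate applies.
$1,269,850 × 33.5% = $425,399.75
$425,399.75 exceeds the $335,900 cap, so the fee is capped at $335,900.00.
Referral share: 28.5% of $335,900.00 = $95,731.50; lead counsel retains $335,900.00 − $95,731.50 = $240,168.50.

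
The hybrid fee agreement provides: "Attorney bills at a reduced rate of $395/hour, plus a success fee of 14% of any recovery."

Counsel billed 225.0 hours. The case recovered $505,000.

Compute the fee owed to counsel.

Hourly: 225.0 × $395 = $88,875.00
Success fee: 14% of $505,000 = $70,700.00
Total: $88,875.00 + $70,700.00 = $159,575.00

$159,575.00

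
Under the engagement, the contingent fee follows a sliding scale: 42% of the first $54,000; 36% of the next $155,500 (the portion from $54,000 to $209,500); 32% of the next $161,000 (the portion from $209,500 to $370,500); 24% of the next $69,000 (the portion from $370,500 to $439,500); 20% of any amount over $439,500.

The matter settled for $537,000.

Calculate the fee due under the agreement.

First $54,000 at 42% = $22,680.00
Next $155,500 at 36% = $55,980.00
Next $161,000 at 32% = $51,520.00
Next $69,000 at 24% = $16,560.00
Remaining $97,500 at 20% = $19,500.00
Fee: $22,680.00 + $55,980.00 + $51,520.00 + $16,560.00 + $19,500.00 = $166,240.00

$166,240.00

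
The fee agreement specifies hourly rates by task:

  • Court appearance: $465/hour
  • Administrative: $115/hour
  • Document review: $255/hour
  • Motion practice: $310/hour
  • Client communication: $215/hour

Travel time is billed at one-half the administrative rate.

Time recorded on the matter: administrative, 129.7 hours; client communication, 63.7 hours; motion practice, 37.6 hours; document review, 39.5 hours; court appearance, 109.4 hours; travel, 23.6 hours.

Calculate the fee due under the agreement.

Court appearance: 109.4 × $465 = $50,871.00
Administrative: 129.7 × $115 = $14,915.50
Document review: 39.5 × $255 = $10,072.50
Motion practice: 37.6 × $310 = $11,656.00
Client communication: 63.7 × $215 = $13,695.50
Subtotal: $50,871.00 + $14,915.50 + $10,072.50 + $11,656.00 + $13,695.50 = $101,210.50
Travel: 23.6 × ($115 ÷ 2) = 23.6 × $57.50 = $1,357.00
Total: $101,210.50 + $1,357.00 = $102,567.50

$102,567.50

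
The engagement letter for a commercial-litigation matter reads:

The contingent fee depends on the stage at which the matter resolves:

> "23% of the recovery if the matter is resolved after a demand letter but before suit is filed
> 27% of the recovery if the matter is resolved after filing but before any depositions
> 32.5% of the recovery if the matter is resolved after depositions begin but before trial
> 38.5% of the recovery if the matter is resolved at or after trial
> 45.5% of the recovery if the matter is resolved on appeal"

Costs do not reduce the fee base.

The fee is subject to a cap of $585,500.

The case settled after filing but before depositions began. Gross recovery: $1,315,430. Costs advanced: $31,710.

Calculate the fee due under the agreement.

Fee base is the gross recovery, $1,315,430; costs are reimbursed separately.
The matter settled after filing but before depositions began, so the 27% rate applies.
$1,315,430 × 27% = $355,166.10
$355,166.10 is under the $585,500 cap.

$355,166.10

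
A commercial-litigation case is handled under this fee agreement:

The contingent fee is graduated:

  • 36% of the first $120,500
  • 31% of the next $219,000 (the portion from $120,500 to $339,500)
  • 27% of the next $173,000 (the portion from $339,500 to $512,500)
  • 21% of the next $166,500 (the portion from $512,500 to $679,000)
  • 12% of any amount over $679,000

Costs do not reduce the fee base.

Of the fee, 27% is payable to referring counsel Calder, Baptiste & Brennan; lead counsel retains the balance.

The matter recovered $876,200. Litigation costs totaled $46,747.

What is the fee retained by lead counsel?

$158,124.57

Fee base is the gross recovery, $876,200; costs are reimbursed separately.
First $120,500 at 36% = $43,380.00
Next $219,000 at 31% = $67,890.00
Next $173,000 at 27% = $46,710.00
Next $166,500 at 21% = $34,965.00
Remaining $197,200 at 12% = $23,664.00
Fee: $43,380.00 + $67,890.00 + $46,710.00 + $34,965.00 + $23,664.00 = $216,609.00
Referral share: 27% of $216,609.00 = $58,484.43; lead counsel retains $216,609.00 − $58,484.43 = $158,124.57.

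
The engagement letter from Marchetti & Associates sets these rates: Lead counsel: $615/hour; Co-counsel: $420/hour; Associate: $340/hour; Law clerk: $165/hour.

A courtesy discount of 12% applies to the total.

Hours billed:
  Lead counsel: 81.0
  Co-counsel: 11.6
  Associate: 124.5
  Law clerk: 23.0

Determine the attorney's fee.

Lead counsel: 81.0 × $615 = $49,815.00
Co-counsel: 11.6 × $420 = $4,872.00
Associate: 124.5 × $340 = $42,330.00
Law clerk: 23.0 × $165 = $3,795.00
Subtotal: $100,812.00
Less 12% discount: −$12,097.44
Total: $100,812.00 − $12,097.44 = $88,714.56

$88,714.56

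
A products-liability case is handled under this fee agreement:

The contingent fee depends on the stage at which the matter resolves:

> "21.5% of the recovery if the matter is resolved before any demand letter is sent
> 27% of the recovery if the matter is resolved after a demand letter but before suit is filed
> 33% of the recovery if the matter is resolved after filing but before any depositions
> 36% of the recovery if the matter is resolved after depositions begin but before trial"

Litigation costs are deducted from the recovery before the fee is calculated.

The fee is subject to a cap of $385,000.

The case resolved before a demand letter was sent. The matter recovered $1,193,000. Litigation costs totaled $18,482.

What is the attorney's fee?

Fee base (net of costs): $1,193,000 − $18,482 = $1,174,518
The matter resolved before a demand letter was sent, so the 21.5% rate applies.
$1,174,518 × 21.5% = $252,521.37
$252,521.37 is under the $385,000 cap.

$252,521.37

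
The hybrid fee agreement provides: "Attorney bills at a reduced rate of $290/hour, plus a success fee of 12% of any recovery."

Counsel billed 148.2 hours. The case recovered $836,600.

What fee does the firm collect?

Hourly: 148.2 × $290 = $42,978.00
Success fee: 12% of $836,600 = $100,392.00
Total: $42,978.00 + $100,392.00 = $143,370.00

$143,370.00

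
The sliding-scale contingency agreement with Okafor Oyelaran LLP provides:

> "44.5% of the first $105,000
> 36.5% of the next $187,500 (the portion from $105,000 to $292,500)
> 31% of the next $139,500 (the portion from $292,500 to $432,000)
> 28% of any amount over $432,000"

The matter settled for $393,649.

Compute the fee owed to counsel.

$146,518.69

First $105,000 at 44.5% = $46,725.00
Next $187,500 at 36.5% = $68,437.50
Remaining $101,149 at 31% = $31,356.19
Fee: $46,725.00 + $68,437.50 + $31,356.19 = $146,518.69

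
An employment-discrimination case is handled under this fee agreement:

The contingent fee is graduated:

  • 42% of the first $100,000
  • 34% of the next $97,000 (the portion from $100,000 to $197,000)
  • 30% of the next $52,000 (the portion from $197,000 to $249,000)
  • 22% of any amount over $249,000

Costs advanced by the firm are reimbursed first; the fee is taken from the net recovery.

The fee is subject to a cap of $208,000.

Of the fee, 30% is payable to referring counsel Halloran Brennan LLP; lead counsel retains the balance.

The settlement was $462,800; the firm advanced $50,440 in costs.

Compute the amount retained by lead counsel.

Fee base (net of costs): $462,800 − $50,440 = $412,360
First $100,000 at 42% = $42,000.00
Next $97,000 at 34% = $32,980.00
Next $52,000 at 30% = $15,600.00
Remaining $163,360 at 22% = $35,939.20
Fee: $42,000.00 + $32,980.00 + $15,600.00 + $35,939.20 = $126,519.20
$126,519.20 is under the $208,000 cap.
Referral share: 30% of $126,519.20 = $37,955.76; lead counsel retains $126,519.20 − $37,955.76 = $88,563.44.

$88,563.44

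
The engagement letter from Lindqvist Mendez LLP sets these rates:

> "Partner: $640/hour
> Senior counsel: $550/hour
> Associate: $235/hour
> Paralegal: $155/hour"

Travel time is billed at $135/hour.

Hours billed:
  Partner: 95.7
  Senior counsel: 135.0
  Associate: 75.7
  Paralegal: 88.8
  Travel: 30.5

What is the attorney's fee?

$171,169.00

Partner: 95.7 × $640 = $61,248.00
Senior counsel: 135.0 × $550 = $74,250.00
Associate: 75.7 × $235 = $17,789.50
Paralegal: 88.8 × $155 = $13,764.00
Subtotal: $61,248.00 + $74,250.00 + $17,789.50 + $13,764.00 = $167,051.50
Travel: 30.5 × $135 = $4,117.50
Total: $167,051.50 + $4,117.50 = $171,169.00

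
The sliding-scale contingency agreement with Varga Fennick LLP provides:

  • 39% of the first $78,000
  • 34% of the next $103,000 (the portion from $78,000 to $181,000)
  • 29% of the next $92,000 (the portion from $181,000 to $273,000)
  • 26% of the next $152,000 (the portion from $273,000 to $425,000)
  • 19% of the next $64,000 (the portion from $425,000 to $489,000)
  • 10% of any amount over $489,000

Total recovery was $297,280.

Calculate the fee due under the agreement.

$98,432.80

First $78,000 at 39% = $30,420.00
Next $103,000 at 34% = $35,020.00
Next $92,000 at 29% = $26,680.00
Remaining $24,280 at 26% = $6,312.80
Fee: $30,420.00 + $35,020.00 + $26,680.00 + $6,312.80 = $98,432.80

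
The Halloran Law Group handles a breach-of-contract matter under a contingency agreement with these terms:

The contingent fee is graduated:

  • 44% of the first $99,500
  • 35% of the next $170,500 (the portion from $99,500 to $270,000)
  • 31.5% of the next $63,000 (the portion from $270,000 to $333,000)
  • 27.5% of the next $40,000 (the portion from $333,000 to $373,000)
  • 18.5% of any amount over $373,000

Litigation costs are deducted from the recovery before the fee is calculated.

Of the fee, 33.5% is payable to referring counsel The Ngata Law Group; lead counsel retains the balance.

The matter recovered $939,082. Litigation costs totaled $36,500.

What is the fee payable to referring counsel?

Fee base (net of costs): $939,082 − $36,500 = $902,582
First $99,500 at 44% = $43,780.00
Next $170,500 at 35% = $59,675.00
Next $63,000 at 31.5% = $19,845.00
Next $40,000 at 27.5% = $11,000.00
Remaining $529,582 at 18.5% = $97,972.67
Fee: $43,780.00 + $59,675.00 + $19,845.00 + $11,000.00 + $97,972.67 = $232,272.67
Referral share: 33.5% of $232,272.67 = $77,811.34; lead counsel retains $232,272.67 − $77,811.34 = $154,461.33.

$77,811.34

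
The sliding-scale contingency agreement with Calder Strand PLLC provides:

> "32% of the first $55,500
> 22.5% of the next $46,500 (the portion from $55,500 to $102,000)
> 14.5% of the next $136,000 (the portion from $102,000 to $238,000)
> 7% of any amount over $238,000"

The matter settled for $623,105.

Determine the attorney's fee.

$74,899.85

First $55,500 at 32% = $17,760.00
Next $46,500 at 22.5% = $10,462.50
Next $136,000 at 14.5% = $19,720.00
Remaining $385,105 at 7% = $26,957.35
Fee: $17,760.00 + $10,462.50 + $19,720.00 + $26,957.35 = $74,899.85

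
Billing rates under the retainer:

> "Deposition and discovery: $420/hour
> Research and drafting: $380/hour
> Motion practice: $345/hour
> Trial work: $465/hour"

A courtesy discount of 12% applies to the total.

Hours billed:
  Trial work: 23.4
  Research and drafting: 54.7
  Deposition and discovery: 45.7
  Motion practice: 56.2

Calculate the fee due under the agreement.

Deposition and discovery: 45.7 × $420 = $19,194.00
Research and drafting: 54.7 × $380 = $20,786.00
Motion practice: 56.2 × $345 = $19,389.00
Trial work: 23.4 × $465 = $10,881.00
Subtotal: $70,250.00
Less 12% discount: −$8,430.00
Total: $70,250.00 − $8,430.00 = $61,820.00

$61,820.00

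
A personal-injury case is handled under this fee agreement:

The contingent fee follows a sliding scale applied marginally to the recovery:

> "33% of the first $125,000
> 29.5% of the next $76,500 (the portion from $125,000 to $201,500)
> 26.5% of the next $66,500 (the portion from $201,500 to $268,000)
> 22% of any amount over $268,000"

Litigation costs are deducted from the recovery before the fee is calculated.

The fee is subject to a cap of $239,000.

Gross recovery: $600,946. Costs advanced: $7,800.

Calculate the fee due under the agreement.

Fee base (net of costs): $600,946 − $7,800 = $593,146
First $125,000 at 33% = $41,250.00
Next $76,500 at 29.5% = $22,567.50
Next $66,500 at 26.5% = $17,622.50
Remaining $325,146 at 22% = $71,532.12
Fee: $41,250.00 + $22,567.50 + $17,622.50 + $71,532.12 = $152,972.12
$152,972.12 is under the $239,000 cap.

$152,972.12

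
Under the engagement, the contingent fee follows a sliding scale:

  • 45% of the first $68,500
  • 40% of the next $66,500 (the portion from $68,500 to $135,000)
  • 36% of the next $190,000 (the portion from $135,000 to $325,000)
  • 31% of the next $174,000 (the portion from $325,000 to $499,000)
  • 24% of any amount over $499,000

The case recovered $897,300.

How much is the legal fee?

$275,357.00

First $68,500 at 45% = $30,825.00
Next $66,500 at 40% = $26,600.00
Next $190,000 at 36% = $68,400.00
Next $174,000 at 31% = $53,940.00
Remaining $398,300 at 24% = $95,592.00
Fee: $30,825.00 + $26,600.00 + $68,400.00 + $53,940.00 + $95,592.00 = $275,357.00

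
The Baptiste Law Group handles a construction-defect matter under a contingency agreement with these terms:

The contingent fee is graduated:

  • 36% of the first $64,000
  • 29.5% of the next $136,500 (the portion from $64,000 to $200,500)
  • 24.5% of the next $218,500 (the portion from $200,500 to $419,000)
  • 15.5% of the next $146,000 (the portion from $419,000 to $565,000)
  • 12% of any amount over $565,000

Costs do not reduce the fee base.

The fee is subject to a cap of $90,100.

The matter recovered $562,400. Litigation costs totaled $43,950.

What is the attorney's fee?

$90,100.00

Fee base is the gross recovery, $562,400; costs are reimbursed separately.
First $64,000 at 36% = $23,040.00
Next $136,500 at 29.5% = $40,267.50
Next $218,500 at 24.5% = $53,532.50
Remaining $143,400 at 15.5% = $22,227.00
Fee: $23,040.00 + $40,267.50 + $53,532.50 + $22,227.00 = $139,067.00
$139,067.00 exceeds the $90,100 cap, so the fee is capped at $90,100.00.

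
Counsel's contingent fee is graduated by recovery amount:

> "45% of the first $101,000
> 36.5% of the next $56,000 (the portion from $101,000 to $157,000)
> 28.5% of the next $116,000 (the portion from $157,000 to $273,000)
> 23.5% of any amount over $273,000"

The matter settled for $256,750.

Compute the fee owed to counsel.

$94,318.75

First $101,000 at 45% = $45,450.00
Next $56,000 at 36.5% = $20,440.00
Remaining $99,750 at 28.5% = $28,428.75
Fee: $45,450.00 + $20,440.00 + $28,428.75 = $94,318.75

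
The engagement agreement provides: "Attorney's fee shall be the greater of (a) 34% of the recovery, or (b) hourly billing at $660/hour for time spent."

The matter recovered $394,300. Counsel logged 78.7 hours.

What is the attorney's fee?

(a) 34% of $394,300 = $134,062.00
(b) 78.7 × $660 = $51,942.00
The greater is (a): $134,062.00.

$134,062.00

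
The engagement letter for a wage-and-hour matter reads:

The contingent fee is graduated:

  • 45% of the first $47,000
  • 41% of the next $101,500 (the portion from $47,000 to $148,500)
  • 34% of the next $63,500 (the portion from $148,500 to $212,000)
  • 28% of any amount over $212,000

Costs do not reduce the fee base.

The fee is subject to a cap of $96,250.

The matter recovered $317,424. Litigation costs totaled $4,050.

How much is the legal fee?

$96,250.00

Fee base is the gross recovery, $317,424; costs are reimbursed separately.
First $47,000 at 45% = $21,150.00
Next $101,500 at 41% = $41,615.00
Next $63,500 at 34% = $21,590.00
Remaining $105,424 at 28% = $29,518.72
Fee: $21,150.00 + $41,615.00 + $21,590.00 + $29,518.72 = $113,873.72
$113,873.72 exceeds the $96,250 cap, so the fee is capped at $96,250.00.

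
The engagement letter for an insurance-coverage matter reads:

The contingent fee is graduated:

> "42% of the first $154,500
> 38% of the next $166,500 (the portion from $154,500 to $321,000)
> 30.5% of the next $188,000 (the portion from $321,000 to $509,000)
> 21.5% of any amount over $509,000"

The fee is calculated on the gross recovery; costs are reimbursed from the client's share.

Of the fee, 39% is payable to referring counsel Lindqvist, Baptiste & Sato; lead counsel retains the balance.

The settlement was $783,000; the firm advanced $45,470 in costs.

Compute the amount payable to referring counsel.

$95,319.90

Fee base is the gross recovery, $783,000; costs are reimbursed separately.
First $154,500 at 42% = $64,890.00
Next $166,500 at 38% = $63,270.00
Next $188,000 at 30.5% = $57,340.00
Remaining $274,000 at 21.5% = $58,910.00
Fee: $64,890.00 + $63,270.00 + $57,340.00 + $58,910.00 = $244,410.00
Referral share: 39% of $244,410.00 = $95,319.90; lead counsel retains $244,410.00 − $95,319.90 = $149,090.10.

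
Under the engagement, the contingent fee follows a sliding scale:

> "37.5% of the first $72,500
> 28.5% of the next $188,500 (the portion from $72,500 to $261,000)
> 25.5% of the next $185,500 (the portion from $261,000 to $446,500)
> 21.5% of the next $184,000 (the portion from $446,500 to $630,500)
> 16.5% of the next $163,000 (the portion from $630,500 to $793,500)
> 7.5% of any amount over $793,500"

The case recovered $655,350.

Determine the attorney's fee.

$171,872.75

First $72,500 at 37.5% = $27,187.50
Next $188,500 at 28.5% = $53,722.50
Next $185,500 at 25.5% = $47,302.50
Next $184,000 at 21.5% = $39,560.00
Remaining $24,850 at 16.5% = $4,100.25
Fee: $27,187.50 + $53,722.50 + $47,302.50 + $39,560.00 + $4,100.25 = $171,872.75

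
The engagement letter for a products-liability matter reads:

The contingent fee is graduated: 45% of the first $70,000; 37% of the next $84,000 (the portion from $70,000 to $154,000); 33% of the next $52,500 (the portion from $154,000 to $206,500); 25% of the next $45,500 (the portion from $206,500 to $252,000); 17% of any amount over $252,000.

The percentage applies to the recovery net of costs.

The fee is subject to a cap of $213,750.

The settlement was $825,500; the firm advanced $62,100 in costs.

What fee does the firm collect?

$178,218.00

Fee base (net of costs): $825,500 − $62,100 = $763,400
First $70,000 at 45% = $31,500.00
Next $84,000 at 37% = $31,080.00
Next $52,500 at 33% = $17,325.00
Next $45,500 at 25% = $11,375.00
Remaining $511,400 at 17% = $86,938.00
Fee: $31,500.00 + $31,080.00 + $17,325.00 + $11,375.00 + $86,938.00 = $178,218.00
$178,218.00 is under the $213,750 cap.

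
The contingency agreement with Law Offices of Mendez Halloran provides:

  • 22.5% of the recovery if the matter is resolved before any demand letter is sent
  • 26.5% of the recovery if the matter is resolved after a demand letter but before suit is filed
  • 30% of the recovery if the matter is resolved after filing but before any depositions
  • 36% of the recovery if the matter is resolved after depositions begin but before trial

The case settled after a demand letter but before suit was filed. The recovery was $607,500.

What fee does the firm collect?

$160,987.50

The matter settled after a demand letter but before suit was filed, so the 26.5% rate applies.
$607,500 × 26.5% = $160,987.50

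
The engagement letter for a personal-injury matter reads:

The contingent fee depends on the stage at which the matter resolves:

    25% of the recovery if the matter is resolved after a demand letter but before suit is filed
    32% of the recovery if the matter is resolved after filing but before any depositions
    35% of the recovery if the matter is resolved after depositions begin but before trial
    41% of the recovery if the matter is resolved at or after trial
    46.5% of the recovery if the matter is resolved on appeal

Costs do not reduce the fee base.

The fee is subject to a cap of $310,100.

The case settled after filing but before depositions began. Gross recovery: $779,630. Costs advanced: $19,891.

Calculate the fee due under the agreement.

Fee base is the gross recovery, $779,630; costs are reimbursed separately.
The matter settled after filing but before depositions began, so the 32% rate applies.
$779,630 × 32% = $249,481.60
$249,481.60 is under the $310,100 cap.

$249,481.60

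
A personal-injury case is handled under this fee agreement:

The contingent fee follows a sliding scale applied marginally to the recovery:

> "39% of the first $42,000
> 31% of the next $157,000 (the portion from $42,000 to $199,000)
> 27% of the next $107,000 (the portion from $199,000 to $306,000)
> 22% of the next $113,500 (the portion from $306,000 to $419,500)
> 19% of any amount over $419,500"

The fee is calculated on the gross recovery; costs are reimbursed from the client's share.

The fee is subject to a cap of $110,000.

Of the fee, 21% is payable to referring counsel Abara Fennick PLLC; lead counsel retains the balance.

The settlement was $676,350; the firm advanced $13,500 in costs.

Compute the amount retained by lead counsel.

$86,900.00

Fee base is the gross recovery, $676,350; costs are reimbursed separately.
First $42,000 at 39% = $16,380.00
Next $157,000 at 31% = $48,670.00
Next $107,000 at 27% = $28,890.00
Next $113,500 at 22% = $24,970.00
Remaining $256,850 at 19% = $48,801.50
Fee: $16,380.00 + $48,670.00 + $28,890.00 + $24,970.00 + $48,801.50 = $167,711.50
$167,711.50 exceeds the $110,000 cap, so the fee is capped at $110,000.00.
Referral share: 21% of $110,000.00 = $23,100.00; lead counsel retains $110,000.00 − $23,100.00 = $86,900.00.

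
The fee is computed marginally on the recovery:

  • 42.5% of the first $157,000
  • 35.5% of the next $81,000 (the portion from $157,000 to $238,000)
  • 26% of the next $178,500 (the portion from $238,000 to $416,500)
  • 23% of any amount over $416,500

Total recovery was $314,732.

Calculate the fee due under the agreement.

First $157,000 at 42.5% = $66,725.00
Next $81,000 at 35.5% = $28,755.00
Remaining $76,732 at 26% = $19,950.32
Fee: $66,725.00 + $28,755.00 + $19,950.32 = $115,430.32

$115,430.32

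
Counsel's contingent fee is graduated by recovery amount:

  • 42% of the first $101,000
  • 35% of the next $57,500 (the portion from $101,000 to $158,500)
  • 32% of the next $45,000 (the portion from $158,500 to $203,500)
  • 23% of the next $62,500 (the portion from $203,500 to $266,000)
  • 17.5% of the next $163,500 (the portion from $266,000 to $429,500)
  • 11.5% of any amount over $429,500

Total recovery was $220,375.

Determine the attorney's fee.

First $101,000 at 42% = $42,420.00
Next $57,500 at 35% = $20,125.00
Next $45,000 at 32% = $14,400.00
Remaining $16,875 at 23% = $3,881.25
Fee: $42,420.00 + $20,125.00 + $14,400.00 + $3,881.25 = $80,826.25

$80,826.25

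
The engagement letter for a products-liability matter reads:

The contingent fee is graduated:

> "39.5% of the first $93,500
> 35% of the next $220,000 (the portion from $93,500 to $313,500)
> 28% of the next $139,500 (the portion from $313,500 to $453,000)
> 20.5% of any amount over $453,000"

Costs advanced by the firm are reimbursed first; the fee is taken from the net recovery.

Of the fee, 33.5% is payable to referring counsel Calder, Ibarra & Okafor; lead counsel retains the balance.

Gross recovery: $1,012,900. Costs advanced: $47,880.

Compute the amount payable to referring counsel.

$86,415.46

Fee base (net of costs): $1,012,900 − $47,880 = $965,020
First $93,500 at 39.5% = $36,932.50
Next $220,000 at 35% = $77,000.00
Next $139,500 at 28% = $39,060.00
Remaining $512,020 at 20.5% = $104,964.10
Fee: $36,932.50 + $77,000.00 + $39,060.00 + $104,964.10 = $257,956.60
Referral share: 33.5% of $257,956.60 = $86,415.46; lead counsel retains $257,956.60 − $86,415.46 = $171,541.14.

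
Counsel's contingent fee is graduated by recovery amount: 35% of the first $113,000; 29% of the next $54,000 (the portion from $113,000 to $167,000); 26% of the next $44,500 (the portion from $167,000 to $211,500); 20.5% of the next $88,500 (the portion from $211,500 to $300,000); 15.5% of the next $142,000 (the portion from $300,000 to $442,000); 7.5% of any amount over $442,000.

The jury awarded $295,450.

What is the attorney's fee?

$83,989.75

First $113,000 at 35% = $39,550.00
Next $54,000 at 29% = $15,660.00
Next $44,500 at 26% = $11,570.00
Remaining $83,950 at 20.5% = $17,209.75
Fee: $39,550.00 + $15,660.00 + $11,570.00 + $17,209.75 = $83,989.75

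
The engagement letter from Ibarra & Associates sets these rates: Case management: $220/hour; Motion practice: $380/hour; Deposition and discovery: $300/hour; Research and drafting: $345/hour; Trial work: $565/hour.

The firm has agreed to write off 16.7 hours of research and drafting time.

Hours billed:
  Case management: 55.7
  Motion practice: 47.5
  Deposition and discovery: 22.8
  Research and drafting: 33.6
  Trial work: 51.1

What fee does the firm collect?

$71,846.00

Case management: 55.7 × $220 = $12,254.00
Motion practice: 47.5 × $380 = $18,050.00
Deposition and discovery: 22.8 × $300 = $6,840.00
Research and drafting: 33.6 × $345 = $11,592.00
Trial work: 51.1 × $565 = $28,871.50
Subtotal: $77,607.50
Write-off: 16.7 × $345 = $5,761.50
Total: $77,607.50 − $5,761.50 = $71,846.00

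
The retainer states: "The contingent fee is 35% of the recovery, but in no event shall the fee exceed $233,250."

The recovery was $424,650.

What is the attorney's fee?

35% of $424,650 = $148,627.50
That is under the $233,250 cap.

$148,627.50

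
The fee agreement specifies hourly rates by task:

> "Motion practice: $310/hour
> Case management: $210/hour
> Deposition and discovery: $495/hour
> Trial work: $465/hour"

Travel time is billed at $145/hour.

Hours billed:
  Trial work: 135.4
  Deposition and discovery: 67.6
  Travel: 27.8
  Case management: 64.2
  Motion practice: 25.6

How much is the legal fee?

$121,872.00

Motion practice: 25.6 × $310 = $7,936.00
Case management: 64.2 × $210 = $13,482.00
Deposition and discovery: 67.6 × $495 = $33,462.00
Trial work: 135.4 × $465 = $62,961.00
Subtotal: $7,936.00 + $13,482.00 + $33,462.00 + $62,961.00 = $117,841.00
Travel: 27.8 × $145 = $4,031.00
Total: $117,841.00 + $4,031.00 = $121,872.00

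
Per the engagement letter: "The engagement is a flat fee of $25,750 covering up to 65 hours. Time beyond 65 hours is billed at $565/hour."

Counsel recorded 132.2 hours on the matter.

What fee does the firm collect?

$63,718.00

Flat fee: $25,750.00
Excess hours: 132.2 − 65 = 67.2
Overrun: 67.2 × $565 = $37,968.00
Total: $25,750.00 + $37,968.00 = $63,718.00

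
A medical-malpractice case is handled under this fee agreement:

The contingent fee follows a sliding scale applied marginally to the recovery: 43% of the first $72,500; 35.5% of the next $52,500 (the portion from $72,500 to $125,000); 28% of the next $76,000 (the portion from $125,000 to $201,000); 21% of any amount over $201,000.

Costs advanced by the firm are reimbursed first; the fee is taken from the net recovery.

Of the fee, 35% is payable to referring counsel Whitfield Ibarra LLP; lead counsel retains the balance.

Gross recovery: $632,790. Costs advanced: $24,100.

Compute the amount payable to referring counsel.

Fee base (net of costs): $632,790 − $24,100 = $608,690
First $72,500 at 43% = $31,175.00
Next $52,500 at 35.5% = $18,637.50
Next $76,000 at 28% = $21,280.00
Remaining $407,690 at 21% = $85,614.90
Fee: $31,175.00 + $18,637.50 + $21,280.00 + $85,614.90 = $156,707.40
Referral share: 35% of $156,707.40 = $54,847.59; lead counsel retains $156,707.40 − $54,847.59 = $101,859.81.

$54,847.59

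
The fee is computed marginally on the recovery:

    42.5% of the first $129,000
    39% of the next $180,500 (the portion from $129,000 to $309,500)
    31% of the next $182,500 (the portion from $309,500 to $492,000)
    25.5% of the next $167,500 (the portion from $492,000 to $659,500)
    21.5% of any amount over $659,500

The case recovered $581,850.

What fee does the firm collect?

$204,706.75

First $129,000 at 42.5% = $54,825.00
Next $180,500 at 39% = $70,395.00
Next $182,500 at 31% = $56,575.00
Remaining $89,850 at 25.5% = $22,911.75
Fee: $54,825.00 + $70,395.00 + $56,575.00 + $22,911.75 = $204,706.75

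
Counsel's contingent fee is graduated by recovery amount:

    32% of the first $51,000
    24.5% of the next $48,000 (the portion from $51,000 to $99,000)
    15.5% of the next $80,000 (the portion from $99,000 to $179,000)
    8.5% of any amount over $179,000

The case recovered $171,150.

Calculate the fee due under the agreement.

$39,263.25

First $51,000 at 32% = $16,320.00
Next $48,000 at 24.5% = $11,760.00
Remaining $72,150 at 15.5% = $11,183.25
Fee: $16,320.00 + $11,760.00 + $11,183.25 = $39,263.25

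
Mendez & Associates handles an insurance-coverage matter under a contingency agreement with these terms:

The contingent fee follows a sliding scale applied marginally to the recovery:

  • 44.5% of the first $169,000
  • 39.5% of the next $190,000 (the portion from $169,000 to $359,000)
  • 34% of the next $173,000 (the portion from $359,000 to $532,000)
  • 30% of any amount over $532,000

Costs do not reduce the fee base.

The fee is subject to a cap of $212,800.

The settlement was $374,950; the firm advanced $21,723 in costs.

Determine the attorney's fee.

$155,678.00

Fee base is the gross recovery, $374,950; costs are reimbursed separately.
First $169,000 at 44.5% = $75,205.00
Next $190,000 at 39.5% = $75,050.00
Remaining $15,950 at 34% = $5,423.00
Fee: $75,205.00 + $75,050.00 + $5,423.00 = $155,678.00
$155,678.00 is under the $212,800 cap.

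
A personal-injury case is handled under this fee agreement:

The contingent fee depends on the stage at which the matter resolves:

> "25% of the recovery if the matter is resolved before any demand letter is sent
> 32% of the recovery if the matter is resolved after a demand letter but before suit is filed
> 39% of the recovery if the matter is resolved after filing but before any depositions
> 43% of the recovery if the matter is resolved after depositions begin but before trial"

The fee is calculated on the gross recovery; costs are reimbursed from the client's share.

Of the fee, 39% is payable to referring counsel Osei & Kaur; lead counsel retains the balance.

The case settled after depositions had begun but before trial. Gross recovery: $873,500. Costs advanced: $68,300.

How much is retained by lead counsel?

$229,119.05

Fee base is the gross recovery, $873,500; costs are reimbursed separately.
The matter settled after depositions had begun but before trial, so the 43% rate applies.
$873,500 × 43% = $375,605.00
Referral share: 39% of $375,605.00 = $146,485.95; lead counsel retains $375,605.00 − $146,485.95 = $229,119.05.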